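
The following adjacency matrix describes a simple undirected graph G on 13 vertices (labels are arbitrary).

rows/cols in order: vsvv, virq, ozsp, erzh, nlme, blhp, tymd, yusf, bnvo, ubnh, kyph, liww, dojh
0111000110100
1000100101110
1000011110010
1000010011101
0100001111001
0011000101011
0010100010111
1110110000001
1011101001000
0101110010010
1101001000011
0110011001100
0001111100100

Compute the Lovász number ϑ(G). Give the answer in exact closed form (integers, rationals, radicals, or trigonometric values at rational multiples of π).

N(tymd) = {ozsp, nlme, bnvo, kyph, liww, dojh}, |N(tymd)| = 6.
Vertex nlme has 6 neighbors: virq, tymd, yusf, bnvo, ubnh, dojh.
N(erzh) = {vsvv, blhp, bnvo, ubnh, kyph, dojh}, |N(erzh)| = 6.
N(vsvv) = {virq, ozsp, erzh, yusf, bnvo, kyph}, |N(vsvv)| = 6.
deg(v) = 6 for all v (|V|=13); strongly regular (13,6,2,3).
spec(A) ≈ [6.0, 1.3028, -2.3028] (distinct, 4 d.p.).
Lovász (edge-transitive): ϑ = −13·(-sqrt(13)/2 - 1/2)/((6)−(-sqrt(13)/2 - 1/2)) = sqrt(13).
= 3.605551275… (decimal).

sqrt(13)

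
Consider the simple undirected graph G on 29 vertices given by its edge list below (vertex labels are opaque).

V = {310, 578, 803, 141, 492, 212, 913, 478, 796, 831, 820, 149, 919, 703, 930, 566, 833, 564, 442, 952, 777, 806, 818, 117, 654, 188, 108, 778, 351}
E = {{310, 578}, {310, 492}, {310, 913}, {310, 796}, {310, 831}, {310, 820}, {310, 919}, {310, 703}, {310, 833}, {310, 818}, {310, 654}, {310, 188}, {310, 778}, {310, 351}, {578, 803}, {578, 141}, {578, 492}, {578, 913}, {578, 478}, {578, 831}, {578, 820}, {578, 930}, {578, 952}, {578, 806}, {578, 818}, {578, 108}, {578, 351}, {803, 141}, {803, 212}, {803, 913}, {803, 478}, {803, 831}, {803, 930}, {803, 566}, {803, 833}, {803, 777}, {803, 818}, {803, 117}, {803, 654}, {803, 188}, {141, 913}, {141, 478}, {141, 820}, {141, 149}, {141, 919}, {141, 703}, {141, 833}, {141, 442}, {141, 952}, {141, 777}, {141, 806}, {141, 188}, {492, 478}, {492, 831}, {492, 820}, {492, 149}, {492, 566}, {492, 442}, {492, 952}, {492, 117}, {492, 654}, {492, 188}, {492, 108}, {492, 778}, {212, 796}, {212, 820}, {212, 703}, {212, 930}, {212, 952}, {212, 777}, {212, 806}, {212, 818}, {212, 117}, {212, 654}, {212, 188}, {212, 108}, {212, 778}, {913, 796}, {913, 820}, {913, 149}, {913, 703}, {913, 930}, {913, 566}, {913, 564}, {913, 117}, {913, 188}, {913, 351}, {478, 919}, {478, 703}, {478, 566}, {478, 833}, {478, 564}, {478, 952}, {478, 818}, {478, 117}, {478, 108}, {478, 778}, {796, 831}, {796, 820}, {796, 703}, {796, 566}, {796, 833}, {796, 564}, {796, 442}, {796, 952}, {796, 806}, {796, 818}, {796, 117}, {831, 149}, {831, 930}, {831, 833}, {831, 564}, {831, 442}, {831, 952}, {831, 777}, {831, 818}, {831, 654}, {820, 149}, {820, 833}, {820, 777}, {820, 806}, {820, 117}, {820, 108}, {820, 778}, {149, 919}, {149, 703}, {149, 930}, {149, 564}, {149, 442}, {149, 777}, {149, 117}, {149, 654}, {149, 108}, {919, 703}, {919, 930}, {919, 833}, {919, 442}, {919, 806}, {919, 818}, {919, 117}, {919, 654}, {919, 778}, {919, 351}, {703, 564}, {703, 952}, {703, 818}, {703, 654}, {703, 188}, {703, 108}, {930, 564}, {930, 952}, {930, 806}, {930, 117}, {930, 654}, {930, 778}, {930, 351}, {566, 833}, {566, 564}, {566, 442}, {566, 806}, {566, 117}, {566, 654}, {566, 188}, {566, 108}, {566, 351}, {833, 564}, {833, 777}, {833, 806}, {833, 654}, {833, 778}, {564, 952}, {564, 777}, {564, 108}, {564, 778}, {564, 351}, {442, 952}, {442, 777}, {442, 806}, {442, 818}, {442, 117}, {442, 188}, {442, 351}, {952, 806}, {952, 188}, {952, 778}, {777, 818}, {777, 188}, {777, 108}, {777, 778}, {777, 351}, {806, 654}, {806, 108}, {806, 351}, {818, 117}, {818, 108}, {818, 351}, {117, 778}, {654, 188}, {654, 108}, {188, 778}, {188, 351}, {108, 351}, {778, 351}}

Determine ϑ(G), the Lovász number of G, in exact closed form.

sqrt(29)

deg(149) = 14; N(149) = {141, 492, 913, 831, 820, 919, 703, 930, 564, 442, 777, 117, 654, 108}.
N(141) = {578, 803, 913, 478, 820, 149, 919, 703, 833, 442, 952, 777, 806, 188}, |N(141)| = 14.
Vertex 351 has 14 neighbors: 310, 578, 913, 919, 930, 566, 564, 442, 777, 806, 818, 188, 108, 778.
deg(796) = 14; N(796) = {310, 212, 913, 831, 820, 703, 566, 833, 564, 442, 952, 806, 818, 117}.
14-regular, N=29; SR(29,14,6,7) — a Paley graph.
Distinct eigenvalues (to 4 d.p.): [14.0, 2.1926, -3.1926].
−29·(-sqrt(29)/2 - 1/2) / ((14)−(-sqrt(29)/2 - 1/2)) = sqrt(29) = ϑ(G).
= 5.3851648… (decimal).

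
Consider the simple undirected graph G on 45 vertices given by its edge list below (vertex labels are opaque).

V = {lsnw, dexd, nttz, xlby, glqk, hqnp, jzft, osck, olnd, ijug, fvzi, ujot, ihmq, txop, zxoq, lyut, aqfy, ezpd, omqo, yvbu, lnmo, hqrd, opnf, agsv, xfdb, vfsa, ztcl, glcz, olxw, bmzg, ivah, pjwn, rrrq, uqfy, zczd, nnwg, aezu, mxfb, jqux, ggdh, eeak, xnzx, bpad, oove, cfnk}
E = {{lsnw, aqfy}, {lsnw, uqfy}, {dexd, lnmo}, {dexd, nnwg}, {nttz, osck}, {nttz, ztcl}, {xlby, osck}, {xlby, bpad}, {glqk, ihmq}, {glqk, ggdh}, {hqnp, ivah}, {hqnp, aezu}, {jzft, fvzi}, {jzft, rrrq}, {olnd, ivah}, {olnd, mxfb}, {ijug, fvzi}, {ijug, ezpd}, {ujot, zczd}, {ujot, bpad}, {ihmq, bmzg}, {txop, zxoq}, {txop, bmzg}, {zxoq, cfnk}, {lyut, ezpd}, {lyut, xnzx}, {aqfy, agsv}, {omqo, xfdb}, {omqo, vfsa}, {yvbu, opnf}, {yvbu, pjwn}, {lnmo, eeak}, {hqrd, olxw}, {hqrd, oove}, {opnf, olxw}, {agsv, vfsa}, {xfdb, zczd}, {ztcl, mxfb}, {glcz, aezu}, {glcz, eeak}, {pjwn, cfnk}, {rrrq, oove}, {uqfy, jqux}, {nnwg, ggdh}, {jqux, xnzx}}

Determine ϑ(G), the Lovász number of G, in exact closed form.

deg(txop) = 2; N(txop) = {zxoq, bmzg}.
N(cfnk) = {zxoq, pjwn}, |N(cfnk)| = 2.
deg(glcz) = 2; N(glcz) = {aezu, eeak}.
deg(olnd) = 2; N(olnd) = {ivah, mxfb}.
G on 45 vertices is 2-regular; a single 45-cycle (edge-transitive).
Distinct eigenvalues (to 4 d.p.): [2.0, 1.9805, 1.9225, 1.8271, 1.6961, 1.5321, 1.3383, 1.1184, 0.8767, 0.618, 0.3473, 0.0698, -0.2091, -0.4838, -0.7492, -1.0, -1.2313, -1.4387, -1.618, -1.7659, -1.8794, -1.9563, -1.9951].
Lovász (edge-transitive): ϑ = −45·(-2*cos(pi/45))/((2)−(-2*cos(pi/45))) = 45*cos(pi/45)/(cos(pi/45) + 1).
≈ 22.472562147 (to 9 d.p.).
Lovász sandwich 22 ≤ 45*cos(pi/45)/(cos(pi/45) + 1) ≤ 23: both strict.

45*cos(pi/45)/(cos(pi/45) + 1)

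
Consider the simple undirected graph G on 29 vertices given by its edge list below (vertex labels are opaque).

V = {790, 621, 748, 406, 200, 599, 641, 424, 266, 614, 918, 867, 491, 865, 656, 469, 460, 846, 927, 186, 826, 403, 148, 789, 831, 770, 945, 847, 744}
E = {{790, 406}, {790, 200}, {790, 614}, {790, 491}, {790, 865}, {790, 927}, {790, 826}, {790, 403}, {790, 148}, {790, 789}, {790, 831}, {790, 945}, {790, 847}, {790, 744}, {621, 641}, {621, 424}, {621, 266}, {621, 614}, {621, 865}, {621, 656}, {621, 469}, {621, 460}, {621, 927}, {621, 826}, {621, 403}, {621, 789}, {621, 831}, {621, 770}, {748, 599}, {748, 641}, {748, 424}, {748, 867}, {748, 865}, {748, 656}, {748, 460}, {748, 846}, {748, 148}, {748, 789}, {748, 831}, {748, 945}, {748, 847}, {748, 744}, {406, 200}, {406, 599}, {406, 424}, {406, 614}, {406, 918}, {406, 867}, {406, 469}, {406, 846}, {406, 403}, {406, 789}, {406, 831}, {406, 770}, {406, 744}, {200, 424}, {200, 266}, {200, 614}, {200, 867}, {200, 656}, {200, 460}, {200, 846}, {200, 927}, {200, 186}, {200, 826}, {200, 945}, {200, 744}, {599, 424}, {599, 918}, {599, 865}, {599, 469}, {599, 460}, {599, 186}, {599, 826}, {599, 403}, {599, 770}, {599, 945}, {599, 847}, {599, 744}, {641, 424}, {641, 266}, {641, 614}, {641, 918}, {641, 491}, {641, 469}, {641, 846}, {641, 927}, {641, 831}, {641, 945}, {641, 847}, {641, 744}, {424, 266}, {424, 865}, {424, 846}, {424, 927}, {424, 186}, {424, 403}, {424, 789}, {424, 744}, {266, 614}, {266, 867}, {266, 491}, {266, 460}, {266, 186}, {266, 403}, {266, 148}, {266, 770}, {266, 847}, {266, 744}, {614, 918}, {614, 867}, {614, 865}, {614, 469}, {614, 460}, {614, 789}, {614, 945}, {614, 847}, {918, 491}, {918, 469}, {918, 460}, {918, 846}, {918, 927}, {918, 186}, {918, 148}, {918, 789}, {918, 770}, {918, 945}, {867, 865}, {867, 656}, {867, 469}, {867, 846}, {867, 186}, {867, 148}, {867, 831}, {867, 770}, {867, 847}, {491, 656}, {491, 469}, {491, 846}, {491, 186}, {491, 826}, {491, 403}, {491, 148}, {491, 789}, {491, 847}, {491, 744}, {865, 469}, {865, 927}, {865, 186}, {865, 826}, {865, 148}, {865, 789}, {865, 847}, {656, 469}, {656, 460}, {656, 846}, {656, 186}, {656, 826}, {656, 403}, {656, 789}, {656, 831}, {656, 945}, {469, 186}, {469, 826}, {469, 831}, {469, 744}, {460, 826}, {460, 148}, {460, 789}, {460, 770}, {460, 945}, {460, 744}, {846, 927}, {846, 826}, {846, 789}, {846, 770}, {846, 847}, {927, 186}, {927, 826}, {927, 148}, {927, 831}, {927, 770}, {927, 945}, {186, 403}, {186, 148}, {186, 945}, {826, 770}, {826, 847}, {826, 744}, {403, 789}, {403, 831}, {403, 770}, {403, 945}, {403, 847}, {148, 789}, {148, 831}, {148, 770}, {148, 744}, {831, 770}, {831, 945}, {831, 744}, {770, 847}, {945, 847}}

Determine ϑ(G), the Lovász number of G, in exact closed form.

sqrt(29)

deg(641) = 14; N(641) = {621, 748, 424, 266, 614, 918, 491, 469, 846, 927, 831, 945, 847, 744}.
N(406) = {790, 200, 599, 424, 614, 918, 867, 469, 846, 403, 789, 831, 770, 744}, |N(406)| = 14.
Vertex 614 has 14 neighbors: 790, 621, 406, 200, 641, 266, 918, 867, 865, 469, 460, 789, 945, 847.
N(491) = {790, 641, 266, 918, 656, 469, 846, 186, 826, 403, 148, 789, 847, 744}, |N(491)| = 14.
Every vertex has degree 14 (N=29); strongly regular (29,14,6,7).
The 3 distinct eigenvalues: [14.0, 2.192582, -3.192582].
−29·(-sqrt(29)/2 - 1/2) / ((14)−(-sqrt(29)/2 - 1/2)) = sqrt(29) = ϑ(G).
Numerically 5.385164807.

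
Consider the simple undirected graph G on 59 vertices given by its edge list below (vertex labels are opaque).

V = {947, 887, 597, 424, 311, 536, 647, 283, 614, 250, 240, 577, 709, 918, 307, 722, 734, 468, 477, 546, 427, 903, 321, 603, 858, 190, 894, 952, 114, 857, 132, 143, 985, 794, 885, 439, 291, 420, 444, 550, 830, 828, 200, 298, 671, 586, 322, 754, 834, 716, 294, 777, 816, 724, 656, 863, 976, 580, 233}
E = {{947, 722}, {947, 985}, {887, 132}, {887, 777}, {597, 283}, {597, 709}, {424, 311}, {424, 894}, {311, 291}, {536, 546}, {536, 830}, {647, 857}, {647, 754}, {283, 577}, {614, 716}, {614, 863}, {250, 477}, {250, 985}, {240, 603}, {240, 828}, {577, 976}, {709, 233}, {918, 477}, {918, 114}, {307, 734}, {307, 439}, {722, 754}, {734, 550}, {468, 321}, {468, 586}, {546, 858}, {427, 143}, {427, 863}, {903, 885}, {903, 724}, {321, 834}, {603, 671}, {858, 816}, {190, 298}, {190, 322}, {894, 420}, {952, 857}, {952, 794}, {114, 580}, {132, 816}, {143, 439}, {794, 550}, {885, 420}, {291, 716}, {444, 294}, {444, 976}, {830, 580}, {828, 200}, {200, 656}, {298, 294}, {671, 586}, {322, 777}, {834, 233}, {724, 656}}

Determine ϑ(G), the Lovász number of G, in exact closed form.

Vertex 887 has 2 neighbors: 132, 777.
N(754) = {647, 722}, |N(754)| = 2.
deg(283) = 2; N(283) = {597, 577}.
N(550) = {734, 794}, |N(550)| = 2.
Every vertex has degree 2 (N=59); the odd cycle C_{59}.
The 30 distinct eigenvalues: [2.0, 1.98867, 1.95481, 1.8988, 1.82127, 1.72311, 1.60542, 1.46955, 1.31702, 1.14957, 0.9691, 0.77765, 0.57738, 0.37058, 0.15957, -0.05324, -0.26545, -0.47465, -0.67848, -0.87461, -1.06084, -1.23505, -1.39526, -1.53967, -1.66663, -1.7747, -1.86267, -1.92954, -1.97454, -1.99717].
Lovász: ϑ = −59(-2*cos(pi/59))/(2+-(-1)*2*cos(pi/59)) = 59*cos(pi/59)/(cos(pi/59) + 1).
ϑ(G) ≈ 29.4790799.
Check 29 ≤ 59*cos(pi/59)/(cos(pi/59) + 1) ≤ 30: both strict.

59*cos(pi/59)/(cos(pi/59) + 1)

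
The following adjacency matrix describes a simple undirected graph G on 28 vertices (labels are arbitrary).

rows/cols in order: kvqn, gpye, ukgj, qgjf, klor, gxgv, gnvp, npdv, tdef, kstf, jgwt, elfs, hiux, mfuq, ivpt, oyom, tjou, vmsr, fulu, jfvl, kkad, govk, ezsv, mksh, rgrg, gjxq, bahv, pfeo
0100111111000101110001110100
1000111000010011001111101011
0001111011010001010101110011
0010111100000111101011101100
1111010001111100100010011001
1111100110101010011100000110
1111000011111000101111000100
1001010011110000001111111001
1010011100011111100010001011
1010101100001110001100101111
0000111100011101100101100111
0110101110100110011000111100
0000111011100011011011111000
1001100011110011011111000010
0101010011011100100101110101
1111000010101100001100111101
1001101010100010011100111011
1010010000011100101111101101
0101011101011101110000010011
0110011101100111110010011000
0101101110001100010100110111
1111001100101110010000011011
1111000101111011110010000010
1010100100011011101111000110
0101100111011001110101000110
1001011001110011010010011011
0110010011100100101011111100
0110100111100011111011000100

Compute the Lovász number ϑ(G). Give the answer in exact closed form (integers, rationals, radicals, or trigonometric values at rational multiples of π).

deg(ivpt) = 15; N(ivpt) = {gpye, qgjf, gxgv, tdef, kstf, elfs, hiux, mfuq, tjou, jfvl, govk, ezsv, mksh, gjxq, pfeo}.
N(ukgj) = {qgjf, klor, gxgv, gnvp, tdef, kstf, elfs, oyom, vmsr, jfvl, govk, ezsv, mksh, bahv, pfeo}, |N(ukgj)| = 15.
deg(tdef) = 15; N(tdef) = {kvqn, ukgj, gxgv, gnvp, npdv, elfs, hiux, mfuq, ivpt, oyom, tjou, kkad, rgrg, bahv, pfeo}.
N(jfvl) = {gpye, ukgj, gxgv, gnvp, npdv, kstf, jgwt, mfuq, ivpt, oyom, tjou, vmsr, kkad, mksh, rgrg}, |N(jfvl)| = 15.
15-regular, N=28; this is K(8,2), the Kneser graph.
A has 3 distinct eigenvalues ≈ [15.0, 1.0, -5.0].
λ_max=15, λ_min=-5; ϑ = −28·λ_min/(λ_max−λ_min) = 7.
= 7.000000… (decimal).

7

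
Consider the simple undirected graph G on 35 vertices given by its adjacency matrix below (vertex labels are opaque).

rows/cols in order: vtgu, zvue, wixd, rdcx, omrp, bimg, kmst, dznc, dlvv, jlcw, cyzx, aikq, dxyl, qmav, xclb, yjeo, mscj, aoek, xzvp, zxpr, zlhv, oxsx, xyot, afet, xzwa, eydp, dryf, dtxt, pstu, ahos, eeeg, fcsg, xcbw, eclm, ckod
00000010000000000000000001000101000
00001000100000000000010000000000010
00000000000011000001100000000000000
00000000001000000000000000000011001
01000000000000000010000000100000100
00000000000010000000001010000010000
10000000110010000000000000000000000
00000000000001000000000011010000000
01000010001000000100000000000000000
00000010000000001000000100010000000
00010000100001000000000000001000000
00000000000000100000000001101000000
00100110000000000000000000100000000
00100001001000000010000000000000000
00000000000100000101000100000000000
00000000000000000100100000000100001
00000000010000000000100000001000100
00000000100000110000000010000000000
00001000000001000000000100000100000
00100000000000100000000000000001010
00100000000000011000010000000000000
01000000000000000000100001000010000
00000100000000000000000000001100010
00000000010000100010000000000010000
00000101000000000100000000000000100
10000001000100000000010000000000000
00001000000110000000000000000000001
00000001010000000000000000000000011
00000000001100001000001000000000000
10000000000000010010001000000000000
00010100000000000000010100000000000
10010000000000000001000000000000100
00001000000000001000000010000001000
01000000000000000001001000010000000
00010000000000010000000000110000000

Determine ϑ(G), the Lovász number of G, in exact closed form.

N(xcbw) = {omrp, mscj, xzwa, fcsg}, |N(xcbw)| = 4.
Vertex afet has 4 neighbors: jlcw, xclb, xzvp, eeeg.
deg(yjeo) = 4; N(yjeo) = {aoek, zlhv, ahos, ckod}.
N(xyot) = {bimg, pstu, ahos, eclm}, |N(xyot)| = 4.
Regular of degree 4 on 35 vertices: this is K(7,3), the Kneser graph.
The 4 distinct eigenvalues: [4.0, 2.0, -1.0, -3.0].
−35·(-3) / ((4)−(-3)) = 15 = ϑ(G).
≈ 15.00000000 (to 8 d.p.).

15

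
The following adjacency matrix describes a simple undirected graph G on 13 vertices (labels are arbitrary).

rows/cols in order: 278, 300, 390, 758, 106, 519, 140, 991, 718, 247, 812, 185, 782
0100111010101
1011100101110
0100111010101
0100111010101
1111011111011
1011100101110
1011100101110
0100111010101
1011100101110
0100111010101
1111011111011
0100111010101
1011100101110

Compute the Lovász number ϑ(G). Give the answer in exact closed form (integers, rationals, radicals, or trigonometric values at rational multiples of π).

6

deg(812) = 11; N(812) = {278, 300, 390, 758, 519, 140, 991, 718, 247, 185, 782}.
deg(390) = 7; N(390) = {300, 106, 519, 140, 718, 812, 782}.
N(247) = {300, 106, 519, 140, 718, 812, 782}, |N(247)| = 7.
deg(782) = 8; N(782) = {278, 390, 758, 106, 991, 247, 812, 185}.
Complete multipartite on [6, 5, 2]: sandwich collapses at ϑ=6.
ϑ(G) ≈ 6.0000.
Check 6 ≤ 6 ≤ 6: collapsed.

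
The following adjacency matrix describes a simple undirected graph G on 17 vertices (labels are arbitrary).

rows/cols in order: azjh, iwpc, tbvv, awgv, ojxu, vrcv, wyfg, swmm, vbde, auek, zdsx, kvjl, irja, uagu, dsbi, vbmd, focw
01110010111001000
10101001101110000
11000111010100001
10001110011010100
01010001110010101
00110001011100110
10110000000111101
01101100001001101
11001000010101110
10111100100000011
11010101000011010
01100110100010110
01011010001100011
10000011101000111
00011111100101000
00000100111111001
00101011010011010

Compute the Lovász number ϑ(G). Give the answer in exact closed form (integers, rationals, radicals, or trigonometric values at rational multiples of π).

N(vbde) = {azjh, iwpc, ojxu, auek, kvjl, uagu, dsbi, vbmd}, |N(vbde)| = 8.
N(awgv) = {azjh, ojxu, vrcv, wyfg, auek, zdsx, irja, dsbi}, |N(awgv)| = 8.
Vertex swmm has 8 neighbors: iwpc, tbvv, ojxu, vrcv, zdsx, uagu, dsbi, focw.
N(wyfg) = {azjh, tbvv, awgv, kvjl, irja, uagu, dsbi, focw}, |N(wyfg)| = 8.
Every vertex has degree 8 (N=17); SR(17,8,3,4) — a Paley graph.
spec(A) ≈ [8.0, 1.562, -2.562] (distinct, 3 d.p.).
−17·(-sqrt(17)/2 - 1/2) / ((8)−(-sqrt(17)/2 - 1/2)) = sqrt(17) = ϑ(G).
Numerically 4.12311.

sqrt(17)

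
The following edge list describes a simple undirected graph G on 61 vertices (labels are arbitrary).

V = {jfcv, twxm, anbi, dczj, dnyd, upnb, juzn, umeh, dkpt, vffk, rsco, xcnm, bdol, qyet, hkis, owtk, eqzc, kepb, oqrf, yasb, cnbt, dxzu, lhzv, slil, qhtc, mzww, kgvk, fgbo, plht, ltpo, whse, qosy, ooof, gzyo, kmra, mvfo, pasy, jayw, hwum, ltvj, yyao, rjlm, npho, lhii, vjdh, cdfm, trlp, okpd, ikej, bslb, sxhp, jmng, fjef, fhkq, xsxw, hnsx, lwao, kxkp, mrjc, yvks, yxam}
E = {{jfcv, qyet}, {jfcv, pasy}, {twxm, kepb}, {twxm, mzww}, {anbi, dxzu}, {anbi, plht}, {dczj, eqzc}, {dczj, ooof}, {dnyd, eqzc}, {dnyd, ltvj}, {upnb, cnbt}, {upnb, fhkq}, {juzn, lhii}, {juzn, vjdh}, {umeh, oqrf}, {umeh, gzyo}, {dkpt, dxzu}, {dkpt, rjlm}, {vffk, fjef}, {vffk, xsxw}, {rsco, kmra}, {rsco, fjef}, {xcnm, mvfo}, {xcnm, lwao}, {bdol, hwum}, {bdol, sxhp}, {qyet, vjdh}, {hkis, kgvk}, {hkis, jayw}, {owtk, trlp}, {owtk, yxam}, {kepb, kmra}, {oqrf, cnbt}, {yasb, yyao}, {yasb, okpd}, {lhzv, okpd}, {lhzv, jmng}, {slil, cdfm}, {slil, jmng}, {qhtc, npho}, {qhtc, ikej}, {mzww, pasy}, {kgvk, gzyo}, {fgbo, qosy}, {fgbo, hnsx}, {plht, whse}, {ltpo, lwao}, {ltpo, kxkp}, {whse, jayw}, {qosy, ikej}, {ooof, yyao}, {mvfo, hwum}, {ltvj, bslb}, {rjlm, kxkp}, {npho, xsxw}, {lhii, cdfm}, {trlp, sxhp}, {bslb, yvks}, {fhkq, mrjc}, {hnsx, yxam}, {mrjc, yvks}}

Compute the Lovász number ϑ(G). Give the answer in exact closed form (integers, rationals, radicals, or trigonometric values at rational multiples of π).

61*cos(pi/61)/(cos(pi/61) + 1)

deg(jfcv) = 2; N(jfcv) = {qyet, pasy}.
deg(eqzc) = 2; N(eqzc) = {dczj, dnyd}.
N(pasy) = {jfcv, mzww}, |N(pasy)| = 2.
Vertex qyet has 2 neighbors: jfcv, vjdh.
deg(v) = 2 for all v (|V|=61); this is C_{61}, the 61-cycle.
The 31 distinct eigenvalues: [2.0, 1.9894, 1.95771, 1.90527, 1.83263, 1.74057, 1.63006, 1.50226, 1.35855, 1.20043, 1.02959, 0.84783, 0.65708, 0.45938, 0.2568, 0.0515, -0.15435, -0.35856, -0.55897, -0.75346, -0.93995, -1.11649, -1.28119, -1.4323, -1.56824, -1.68755, -1.78897, -1.87143, -1.93406, -1.97618, -1.99735].
λ_max=2, λ_min=-2*cos(pi/61); ϑ = −61·λ_min/(λ_max−λ_min) = 61*cos(pi/61)/(cos(pi/61) + 1).
= 30.47976646… (decimal).
Lovász sandwich 30 ≤ 61*cos(pi/61)/(cos(pi/61) + 1) ≤ 31: both strict.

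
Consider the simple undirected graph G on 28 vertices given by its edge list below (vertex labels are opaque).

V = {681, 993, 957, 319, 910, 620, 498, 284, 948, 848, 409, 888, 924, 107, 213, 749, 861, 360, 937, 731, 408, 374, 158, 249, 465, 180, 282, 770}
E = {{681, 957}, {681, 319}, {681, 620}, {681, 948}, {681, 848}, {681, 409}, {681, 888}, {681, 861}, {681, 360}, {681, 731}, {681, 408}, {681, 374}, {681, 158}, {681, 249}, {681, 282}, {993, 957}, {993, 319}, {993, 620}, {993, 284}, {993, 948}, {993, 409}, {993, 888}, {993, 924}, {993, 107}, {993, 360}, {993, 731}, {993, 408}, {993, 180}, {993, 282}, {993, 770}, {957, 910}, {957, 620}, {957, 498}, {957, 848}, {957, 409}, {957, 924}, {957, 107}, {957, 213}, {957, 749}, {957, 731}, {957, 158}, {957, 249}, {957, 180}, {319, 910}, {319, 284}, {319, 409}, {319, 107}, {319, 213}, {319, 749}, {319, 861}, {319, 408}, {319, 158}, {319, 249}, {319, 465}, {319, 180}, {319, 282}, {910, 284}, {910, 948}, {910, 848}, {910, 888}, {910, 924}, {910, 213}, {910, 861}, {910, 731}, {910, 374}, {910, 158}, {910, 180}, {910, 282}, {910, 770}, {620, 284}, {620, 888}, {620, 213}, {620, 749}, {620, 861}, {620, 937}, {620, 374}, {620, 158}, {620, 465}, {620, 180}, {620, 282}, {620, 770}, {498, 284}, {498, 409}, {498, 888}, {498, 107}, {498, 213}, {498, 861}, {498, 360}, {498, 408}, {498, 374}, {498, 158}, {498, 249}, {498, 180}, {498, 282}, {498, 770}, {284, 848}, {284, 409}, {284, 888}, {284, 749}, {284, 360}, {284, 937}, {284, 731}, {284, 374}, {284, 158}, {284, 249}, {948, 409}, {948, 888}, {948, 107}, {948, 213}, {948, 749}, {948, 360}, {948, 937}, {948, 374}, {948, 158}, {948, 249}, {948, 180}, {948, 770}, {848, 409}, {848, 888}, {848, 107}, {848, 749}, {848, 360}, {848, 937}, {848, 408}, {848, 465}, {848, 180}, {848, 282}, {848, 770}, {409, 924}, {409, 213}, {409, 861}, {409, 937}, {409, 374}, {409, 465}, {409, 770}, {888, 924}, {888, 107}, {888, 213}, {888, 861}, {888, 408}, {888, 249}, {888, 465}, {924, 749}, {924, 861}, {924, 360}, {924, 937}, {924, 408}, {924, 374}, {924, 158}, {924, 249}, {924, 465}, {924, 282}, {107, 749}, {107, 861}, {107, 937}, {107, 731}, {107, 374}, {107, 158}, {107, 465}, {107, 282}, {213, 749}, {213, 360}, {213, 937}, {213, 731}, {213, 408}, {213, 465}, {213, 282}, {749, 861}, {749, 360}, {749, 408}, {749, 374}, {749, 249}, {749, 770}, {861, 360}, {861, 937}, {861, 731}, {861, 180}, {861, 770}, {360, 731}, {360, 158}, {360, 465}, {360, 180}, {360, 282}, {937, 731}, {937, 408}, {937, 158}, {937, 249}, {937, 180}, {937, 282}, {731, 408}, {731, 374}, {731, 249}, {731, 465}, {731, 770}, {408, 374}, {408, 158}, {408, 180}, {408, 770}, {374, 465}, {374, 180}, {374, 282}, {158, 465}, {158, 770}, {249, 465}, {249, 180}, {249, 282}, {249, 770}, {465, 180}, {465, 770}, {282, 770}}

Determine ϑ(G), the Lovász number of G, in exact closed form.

N(888) = {681, 993, 910, 620, 498, 284, 948, 848, 924, 107, 213, 861, 408, 249, 465}, |N(888)| = 15.
N(957) = {681, 993, 910, 620, 498, 848, 409, 924, 107, 213, 749, 731, 158, 249, 180}, |N(957)| = 15.
deg(861) = 15; N(861) = {681, 319, 910, 620, 498, 409, 888, 924, 107, 749, 360, 937, 731, 180, 770}.
Vertex 107 has 15 neighbors: 993, 957, 319, 498, 948, 848, 888, 749, 861, 937, 731, 374, 158, 465, 282.
deg(v) = 15 for all v (|V|=28); this is K(8,2), the Kneser graph.
spec(A) ≈ [15.0, 1.0, -5.0] (distinct, 4 d.p.).
ϑ = −N·λ_min/(λ_max−λ_min) = −28·(-5)/(15−(-5)) = 7.
Numerically 7.00000.

7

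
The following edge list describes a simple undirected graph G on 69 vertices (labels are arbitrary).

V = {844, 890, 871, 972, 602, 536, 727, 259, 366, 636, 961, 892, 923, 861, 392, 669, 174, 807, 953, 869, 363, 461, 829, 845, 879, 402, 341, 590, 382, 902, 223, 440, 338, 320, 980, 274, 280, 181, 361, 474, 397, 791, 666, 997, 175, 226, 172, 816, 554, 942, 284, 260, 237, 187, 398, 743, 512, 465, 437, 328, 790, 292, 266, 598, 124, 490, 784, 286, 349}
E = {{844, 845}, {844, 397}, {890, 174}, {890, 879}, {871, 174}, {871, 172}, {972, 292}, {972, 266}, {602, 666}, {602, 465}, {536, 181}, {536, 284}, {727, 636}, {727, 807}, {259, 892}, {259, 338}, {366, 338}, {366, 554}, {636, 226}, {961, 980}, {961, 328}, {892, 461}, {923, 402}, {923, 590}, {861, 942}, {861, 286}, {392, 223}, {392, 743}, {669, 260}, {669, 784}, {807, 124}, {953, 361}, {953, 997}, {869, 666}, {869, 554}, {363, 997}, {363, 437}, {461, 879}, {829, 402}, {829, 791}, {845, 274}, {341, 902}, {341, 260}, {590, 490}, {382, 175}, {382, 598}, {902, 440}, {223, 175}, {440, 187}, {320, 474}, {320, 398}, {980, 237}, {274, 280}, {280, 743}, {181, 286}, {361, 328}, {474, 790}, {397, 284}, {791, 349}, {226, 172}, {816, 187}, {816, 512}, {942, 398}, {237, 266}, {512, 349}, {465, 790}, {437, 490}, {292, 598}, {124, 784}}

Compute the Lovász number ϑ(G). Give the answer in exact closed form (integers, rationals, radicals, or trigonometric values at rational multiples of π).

deg(790) = 2; N(790) = {474, 465}.
deg(223) = 2; N(223) = {392, 175}.
Vertex 361 has 2 neighbors: 953, 328.
N(320) = {474, 398}, |N(320)| = 2.
G on 69 vertices is 2-regular; this is C_{69}, the 69-cycle.
A has 35 distinct eigenvalues ≈ [2.0, 1.9917, 1.9669, 1.9258, 1.8688, 1.7963, 1.7088, 1.6073, 1.4924, 1.3651, 1.2265, 1.0778, 0.9201, 0.7548, 0.5833, 0.4069, 0.2272, 0.0455, -0.1365, -0.3174, -0.4956, -0.6698, -0.8384, -1.0, -1.1534, -1.2972, -1.4302, -1.5514, -1.6598, -1.7544, -1.8344, -1.8993, -1.9484, -1.9814, -1.9979].
With N=69: ϑ(G) = 69·(-(-1)*2*cos(pi/69))/(2−(-2*cos(pi/69))) = 69*cos(pi/69)/(cos(pi/69) + 1).
≈ 34.4821141 (to 7 d.p.).
34 ≤ 69*cos(pi/69)/(cos(pi/69) + 1) ≤ 35: both strict.

69*cos(pi/69)/(cos(pi/69) + 1)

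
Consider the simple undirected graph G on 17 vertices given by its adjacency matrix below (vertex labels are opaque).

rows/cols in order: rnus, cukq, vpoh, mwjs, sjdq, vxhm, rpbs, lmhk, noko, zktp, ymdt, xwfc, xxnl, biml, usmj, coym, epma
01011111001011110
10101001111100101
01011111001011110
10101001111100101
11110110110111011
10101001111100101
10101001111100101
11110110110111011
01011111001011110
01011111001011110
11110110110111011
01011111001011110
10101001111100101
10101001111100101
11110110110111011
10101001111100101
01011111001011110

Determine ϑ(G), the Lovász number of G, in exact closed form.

7

N(vpoh) = {cukq, mwjs, sjdq, vxhm, rpbs, lmhk, ymdt, xxnl, biml, usmj, coym}, |N(vpoh)| = 11.
N(xwfc) = {cukq, mwjs, sjdq, vxhm, rpbs, lmhk, ymdt, xxnl, biml, usmj, coym}, |N(xwfc)| = 11.
deg(noko) = 11; N(noko) = {cukq, mwjs, sjdq, vxhm, rpbs, lmhk, ymdt, xxnl, biml, usmj, coym}.
deg(usmj) = 13; N(usmj) = {rnus, cukq, vpoh, mwjs, vxhm, rpbs, noko, zktp, xwfc, xxnl, biml, coym, epma}.
3 parts of sizes [7, 6, 4]; α(G) = 7 = ϑ (perfect).
≈ 7.000000000 (to 9 d.p.).
α=7, χ(Ḡ)=7; ϑ=7 lies between (collapsed).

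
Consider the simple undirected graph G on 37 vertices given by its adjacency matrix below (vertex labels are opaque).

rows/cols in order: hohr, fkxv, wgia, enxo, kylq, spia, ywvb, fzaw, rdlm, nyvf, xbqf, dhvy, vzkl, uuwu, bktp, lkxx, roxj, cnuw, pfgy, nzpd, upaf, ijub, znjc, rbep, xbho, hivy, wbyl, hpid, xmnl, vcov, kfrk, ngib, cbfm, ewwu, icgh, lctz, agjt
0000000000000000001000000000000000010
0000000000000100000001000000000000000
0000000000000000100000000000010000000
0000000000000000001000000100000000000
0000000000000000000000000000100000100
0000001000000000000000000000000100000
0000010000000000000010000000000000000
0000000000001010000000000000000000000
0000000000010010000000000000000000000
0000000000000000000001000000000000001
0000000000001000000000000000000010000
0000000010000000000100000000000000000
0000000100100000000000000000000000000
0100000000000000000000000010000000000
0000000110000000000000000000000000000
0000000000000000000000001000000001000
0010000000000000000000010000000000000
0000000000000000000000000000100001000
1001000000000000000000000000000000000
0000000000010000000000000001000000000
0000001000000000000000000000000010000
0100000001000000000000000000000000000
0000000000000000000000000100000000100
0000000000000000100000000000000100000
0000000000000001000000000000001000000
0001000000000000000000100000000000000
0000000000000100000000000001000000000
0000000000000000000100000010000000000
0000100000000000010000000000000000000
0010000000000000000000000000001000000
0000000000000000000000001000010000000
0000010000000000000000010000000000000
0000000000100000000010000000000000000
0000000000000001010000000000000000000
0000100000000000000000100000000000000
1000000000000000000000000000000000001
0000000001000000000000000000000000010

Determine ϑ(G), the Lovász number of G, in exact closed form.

Vertex wbyl has 2 neighbors: uuwu, hpid.
deg(rbep) = 2; N(rbep) = {roxj, ngib}.
N(hohr) = {pfgy, lctz}, |N(hohr)| = 2.
N(kfrk) = {xbho, vcov}, |N(kfrk)| = 2.
G on 37 vertices is 2-regular; connected 2-regular on 37 ⇒ C_{37}.
spec(A) ≈ [2.0, 1.9712, 1.8858, 1.746, 1.5561, 1.3213, 1.0486, 0.7457, 0.4214, 0.0849, -0.254, -0.5856, -0.9004, -1.1893, -1.4439, -1.657, -1.8225, -1.9355, -1.9928] (distinct, 4 d.p.).
ϑ = −N·λ_min/(λ_max−λ_min) = −37·(-2*cos(pi/37))/(2−(-2*cos(pi/37))) = 37*cos(pi/37)/(cos(pi/37) + 1).
= 18.466617… (decimal).
Check 18 ≤ 37*cos(pi/37)/(cos(pi/37) + 1) ≤ 19: both strict.

37*cos(pi/37)/(cos(pi/37) + 1)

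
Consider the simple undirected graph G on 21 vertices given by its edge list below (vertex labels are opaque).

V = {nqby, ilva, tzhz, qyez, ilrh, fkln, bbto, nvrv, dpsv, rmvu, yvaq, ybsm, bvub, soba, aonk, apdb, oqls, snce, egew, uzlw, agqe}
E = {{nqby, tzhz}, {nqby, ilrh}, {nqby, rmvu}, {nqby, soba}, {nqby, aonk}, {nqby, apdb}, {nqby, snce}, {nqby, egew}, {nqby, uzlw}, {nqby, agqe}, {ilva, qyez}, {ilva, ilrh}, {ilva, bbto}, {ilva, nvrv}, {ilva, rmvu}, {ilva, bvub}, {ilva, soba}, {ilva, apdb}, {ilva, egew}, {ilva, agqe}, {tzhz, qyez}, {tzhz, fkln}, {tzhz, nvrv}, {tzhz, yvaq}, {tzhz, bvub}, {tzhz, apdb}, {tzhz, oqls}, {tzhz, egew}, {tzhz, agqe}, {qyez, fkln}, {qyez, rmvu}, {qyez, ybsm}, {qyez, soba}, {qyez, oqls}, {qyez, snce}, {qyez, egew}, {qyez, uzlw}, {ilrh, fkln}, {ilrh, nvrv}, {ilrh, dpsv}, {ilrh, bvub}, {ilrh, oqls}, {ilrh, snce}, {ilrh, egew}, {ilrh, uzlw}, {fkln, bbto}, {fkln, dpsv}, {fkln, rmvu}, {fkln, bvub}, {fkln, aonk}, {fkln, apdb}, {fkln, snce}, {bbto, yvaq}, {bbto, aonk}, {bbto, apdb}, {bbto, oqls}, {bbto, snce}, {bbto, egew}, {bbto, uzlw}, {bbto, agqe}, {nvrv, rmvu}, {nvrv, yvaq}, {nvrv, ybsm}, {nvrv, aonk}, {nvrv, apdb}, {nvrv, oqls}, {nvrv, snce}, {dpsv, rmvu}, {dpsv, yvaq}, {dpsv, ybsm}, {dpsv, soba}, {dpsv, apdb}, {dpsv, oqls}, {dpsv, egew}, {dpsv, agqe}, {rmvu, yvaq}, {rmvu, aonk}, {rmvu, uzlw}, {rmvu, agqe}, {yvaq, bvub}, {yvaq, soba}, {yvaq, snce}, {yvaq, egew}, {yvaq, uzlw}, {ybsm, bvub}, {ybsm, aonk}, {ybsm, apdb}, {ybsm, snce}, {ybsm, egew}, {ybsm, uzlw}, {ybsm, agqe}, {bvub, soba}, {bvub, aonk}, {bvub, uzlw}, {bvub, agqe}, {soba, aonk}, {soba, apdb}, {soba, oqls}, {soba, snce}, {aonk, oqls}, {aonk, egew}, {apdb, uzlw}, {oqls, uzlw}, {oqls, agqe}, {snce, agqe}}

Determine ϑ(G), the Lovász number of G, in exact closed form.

N(nqby) = {tzhz, ilrh, rmvu, soba, aonk, apdb, snce, egew, uzlw, agqe}, |N(nqby)| = 10.
N(oqls) = {tzhz, qyez, ilrh, bbto, nvrv, dpsv, soba, aonk, uzlw, agqe}, |N(oqls)| = 10.
Vertex fkln has 10 neighbors: tzhz, qyez, ilrh, bbto, dpsv, rmvu, bvub, aonk, apdb, snce.
deg(soba) = 10; N(soba) = {nqby, ilva, qyez, dpsv, yvaq, bvub, aonk, apdb, oqls, snce}.
21-vertex 10-regular graph: this is K(7,2), the Kneser graph.
Distinct eigenvalues (to 6 d.p.): [10.0, 1.0, -4.0].
Lovász (edge-transitive): ϑ = −21·(-4)/((10)−(-4)) = 6.
Numerically 6.0000.

6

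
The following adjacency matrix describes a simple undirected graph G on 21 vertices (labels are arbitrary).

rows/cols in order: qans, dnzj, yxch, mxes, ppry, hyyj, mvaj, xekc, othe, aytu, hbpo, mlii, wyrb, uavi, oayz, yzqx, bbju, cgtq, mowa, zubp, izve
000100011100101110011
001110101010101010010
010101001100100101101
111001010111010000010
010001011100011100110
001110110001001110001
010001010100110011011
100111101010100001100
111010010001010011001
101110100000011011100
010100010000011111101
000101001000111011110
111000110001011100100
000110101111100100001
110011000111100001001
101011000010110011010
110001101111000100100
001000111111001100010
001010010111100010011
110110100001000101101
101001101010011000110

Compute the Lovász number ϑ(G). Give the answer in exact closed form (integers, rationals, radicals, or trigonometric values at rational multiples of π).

6

Vertex mlii has 10 neighbors: mxes, hyyj, othe, wyrb, uavi, oayz, bbju, cgtq, mowa, zubp.
Vertex bbju has 10 neighbors: qans, dnzj, hyyj, mvaj, othe, aytu, hbpo, mlii, yzqx, mowa.
Vertex mxes has 10 neighbors: qans, dnzj, yxch, hyyj, xekc, aytu, hbpo, mlii, uavi, zubp.
N(yzqx) = {qans, yxch, ppry, hyyj, hbpo, wyrb, uavi, bbju, cgtq, zubp}, |N(yzqx)| = 10.
Regular of degree 10 on 21 vertices: Kneser-type, 2-subsets of [7].
Distinct eigenvalues (to 6 d.p.): [10.0, 1.0, -4.0].
ϑ = −N·λ_min/(λ_max−λ_min) = −21·(-4)/(10−(-4)) = 6.
ϑ(G) ≈ 6.000000000.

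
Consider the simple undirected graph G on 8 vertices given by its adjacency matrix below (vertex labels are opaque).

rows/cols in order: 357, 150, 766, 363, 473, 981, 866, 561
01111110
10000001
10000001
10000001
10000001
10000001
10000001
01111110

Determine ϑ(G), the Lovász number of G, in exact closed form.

6

deg(473) = 2; N(473) = {357, 561}.
deg(561) = 6; N(561) = {150, 766, 363, 473, 981, 866}.
deg(363) = 2; N(363) = {357, 561}.
Vertex 357 has 6 neighbors: 150, 766, 363, 473, 981, 866.
2 parts of sizes [6, 2]; α(G) = 6 = ϑ (perfect).
≈ 6.000000000 (to 9 d.p.).
Sandwich: α(G)=6 ≤ ϑ(G)=6 ≤ χ(Ḡ)=6 (collapsed).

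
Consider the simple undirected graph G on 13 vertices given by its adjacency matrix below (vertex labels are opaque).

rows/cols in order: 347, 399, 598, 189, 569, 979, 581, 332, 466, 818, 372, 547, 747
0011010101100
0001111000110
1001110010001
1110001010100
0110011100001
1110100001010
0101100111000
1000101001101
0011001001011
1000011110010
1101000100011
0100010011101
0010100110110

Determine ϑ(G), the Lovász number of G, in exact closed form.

sqrt(13)

deg(466) = 6; N(466) = {598, 189, 581, 818, 547, 747}.
N(747) = {598, 569, 332, 466, 372, 547}, |N(747)| = 6.
deg(818) = 6; N(818) = {347, 979, 581, 332, 466, 547}.
deg(581) = 6; N(581) = {399, 189, 569, 332, 466, 818}.
6-regular, N=13; strongly regular (13,6,2,3).
A has 3 distinct eigenvalues ≈ [6.0, 1.303, -2.303].
Lovász (edge-transitive): ϑ = −13·(-sqrt(13)/2 - 1/2)/((6)−(-sqrt(13)/2 - 1/2)) = sqrt(13).
ϑ(G) ≈ 3.6056.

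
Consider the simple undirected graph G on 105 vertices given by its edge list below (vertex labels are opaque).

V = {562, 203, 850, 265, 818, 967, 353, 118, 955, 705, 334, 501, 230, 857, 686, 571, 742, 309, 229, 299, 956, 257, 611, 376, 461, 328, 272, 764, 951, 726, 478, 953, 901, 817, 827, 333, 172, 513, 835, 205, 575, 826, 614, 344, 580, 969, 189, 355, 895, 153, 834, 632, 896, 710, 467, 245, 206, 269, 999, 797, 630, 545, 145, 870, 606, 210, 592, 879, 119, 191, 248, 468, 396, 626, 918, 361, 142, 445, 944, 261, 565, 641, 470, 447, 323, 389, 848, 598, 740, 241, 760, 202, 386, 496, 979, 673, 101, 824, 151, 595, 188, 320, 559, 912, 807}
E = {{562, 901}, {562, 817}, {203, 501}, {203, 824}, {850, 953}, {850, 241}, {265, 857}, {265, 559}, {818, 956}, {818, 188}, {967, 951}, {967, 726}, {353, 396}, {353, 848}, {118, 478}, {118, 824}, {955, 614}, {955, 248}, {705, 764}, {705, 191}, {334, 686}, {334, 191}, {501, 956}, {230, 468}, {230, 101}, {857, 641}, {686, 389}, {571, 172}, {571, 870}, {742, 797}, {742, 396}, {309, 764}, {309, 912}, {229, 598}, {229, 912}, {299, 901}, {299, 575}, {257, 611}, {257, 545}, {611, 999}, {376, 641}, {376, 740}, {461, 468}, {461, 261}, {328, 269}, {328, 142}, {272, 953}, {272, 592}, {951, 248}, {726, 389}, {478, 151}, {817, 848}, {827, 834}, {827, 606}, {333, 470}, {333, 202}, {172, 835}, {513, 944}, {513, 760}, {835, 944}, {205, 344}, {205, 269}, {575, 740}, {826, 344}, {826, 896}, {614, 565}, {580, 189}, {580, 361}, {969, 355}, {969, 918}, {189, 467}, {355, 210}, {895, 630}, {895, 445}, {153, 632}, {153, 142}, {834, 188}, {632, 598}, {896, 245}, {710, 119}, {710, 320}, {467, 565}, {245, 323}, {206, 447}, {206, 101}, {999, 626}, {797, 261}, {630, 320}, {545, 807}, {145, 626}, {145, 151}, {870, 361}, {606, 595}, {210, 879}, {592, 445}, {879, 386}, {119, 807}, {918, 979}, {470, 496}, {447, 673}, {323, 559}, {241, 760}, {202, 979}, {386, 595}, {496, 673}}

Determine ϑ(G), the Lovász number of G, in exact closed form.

105*cos(pi/105)/(cos(pi/105) + 1)

N(742) = {797, 396}, |N(742)| = 2.
N(606) = {827, 595}, |N(606)| = 2.
deg(344) = 2; N(344) = {205, 826}.
Vertex 501 has 2 neighbors: 203, 956.
2-regular, N=105; connected 2-regular on 105 ⇒ C_{105}.
The 53 distinct eigenvalues: [2.0, 1.99642, 1.985694, 1.967859, 1.94298, 1.911146, 1.87247, 1.827091, 1.775172, 1.716898, 1.652478, 1.582142, 1.506143, 1.424752, 1.338261, 1.24698, 1.151234, 1.051368, 0.947737, 0.840714, 0.730682, 0.618034, 0.503174, 0.386512, 0.268467, 0.14946, 0.029919, -0.08973, -0.209057, -0.327636, -0.445042, -0.560855, -0.67466, -0.78605, -0.894626, -1.0, -1.101794, -1.199644, -1.293199, -1.382125, -1.466104, -1.544834, -1.618034, -1.685442, -1.746816, -1.801938, -1.850609, -1.892655, -1.927926, -1.956295, -1.977662, -1.991949, -1.999105].
Lovász: ϑ = −105(-2*cos(pi/105))/(2+-(-1)*2*cos(pi/105)) = 105*cos(pi/105)/(cos(pi/105) + 1).
ϑ(G) ≈ 52.48825.
α=52, χ(Ḡ)=53; ϑ=105*cos(pi/105)/(cos(pi/105) + 1) lies between (both strict).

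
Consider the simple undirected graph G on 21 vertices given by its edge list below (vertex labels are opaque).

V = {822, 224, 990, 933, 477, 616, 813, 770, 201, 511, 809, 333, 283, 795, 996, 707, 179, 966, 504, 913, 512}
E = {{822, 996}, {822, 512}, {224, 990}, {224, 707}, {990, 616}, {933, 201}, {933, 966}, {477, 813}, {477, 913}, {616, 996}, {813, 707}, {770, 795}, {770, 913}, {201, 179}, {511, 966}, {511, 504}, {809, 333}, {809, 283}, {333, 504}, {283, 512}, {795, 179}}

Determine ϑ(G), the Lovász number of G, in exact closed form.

21*cos(pi/21)/(cos(pi/21) + 1)

N(224) = {990, 707}, |N(224)| = 2.
deg(813) = 2; N(813) = {477, 707}.
N(809) = {333, 283}, |N(809)| = 2.
N(795) = {770, 179}, |N(795)| = 2.
Regular of degree 2 on 21 vertices: the odd cycle C_{21}.
spec(A) ≈ [2.0, 1.91115, 1.65248, 1.24698, 0.73068, 0.14946, -0.44504, -1.0, -1.4661, -1.80194, -1.97766] (distinct, 5 d.p.).
−21·(-2*cos(pi/21)) / ((2)−(-2*cos(pi/21))) = 21*cos(pi/21)/(cos(pi/21) + 1) = ϑ(G).
≈ 10.44103253 (to 8 d.p.).
α=10, χ(Ḡ)=11; ϑ=21*cos(pi/21)/(cos(pi/21) + 1) lies between (both strict).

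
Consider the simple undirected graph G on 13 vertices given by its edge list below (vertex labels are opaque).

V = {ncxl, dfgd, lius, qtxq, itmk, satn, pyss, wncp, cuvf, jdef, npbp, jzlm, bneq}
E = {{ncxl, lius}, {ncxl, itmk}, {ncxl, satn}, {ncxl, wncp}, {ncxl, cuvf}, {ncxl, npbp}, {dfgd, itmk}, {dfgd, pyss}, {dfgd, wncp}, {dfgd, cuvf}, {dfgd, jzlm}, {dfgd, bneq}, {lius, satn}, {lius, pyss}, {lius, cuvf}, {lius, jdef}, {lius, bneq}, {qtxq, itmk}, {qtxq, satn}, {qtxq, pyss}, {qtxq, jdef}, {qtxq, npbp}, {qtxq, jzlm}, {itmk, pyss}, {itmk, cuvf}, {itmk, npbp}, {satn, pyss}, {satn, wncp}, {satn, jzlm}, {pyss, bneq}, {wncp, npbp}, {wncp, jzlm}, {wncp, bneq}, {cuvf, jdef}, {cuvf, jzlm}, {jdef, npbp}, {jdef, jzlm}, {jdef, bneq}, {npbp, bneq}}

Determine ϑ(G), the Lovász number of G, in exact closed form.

sqrt(13)

N(npbp) = {ncxl, qtxq, itmk, wncp, jdef, bneq}, |N(npbp)| = 6.
deg(itmk) = 6; N(itmk) = {ncxl, dfgd, qtxq, pyss, cuvf, npbp}.
deg(cuvf) = 6; N(cuvf) = {ncxl, dfgd, lius, itmk, jdef, jzlm}.
deg(bneq) = 6; N(bneq) = {dfgd, lius, pyss, wncp, jdef, npbp}.
Regular of degree 6 on 13 vertices: strongly regular (13,6,2,3).
A has 3 distinct eigenvalues ≈ [6.0, 1.3028, -2.3028].
Lovász: ϑ = −13(-sqrt(13)/2 - 1/2)/(6+-(-sqrt(13)/2 - 1/2)) = sqrt(13).
ϑ(G) ≈ 3.60555128.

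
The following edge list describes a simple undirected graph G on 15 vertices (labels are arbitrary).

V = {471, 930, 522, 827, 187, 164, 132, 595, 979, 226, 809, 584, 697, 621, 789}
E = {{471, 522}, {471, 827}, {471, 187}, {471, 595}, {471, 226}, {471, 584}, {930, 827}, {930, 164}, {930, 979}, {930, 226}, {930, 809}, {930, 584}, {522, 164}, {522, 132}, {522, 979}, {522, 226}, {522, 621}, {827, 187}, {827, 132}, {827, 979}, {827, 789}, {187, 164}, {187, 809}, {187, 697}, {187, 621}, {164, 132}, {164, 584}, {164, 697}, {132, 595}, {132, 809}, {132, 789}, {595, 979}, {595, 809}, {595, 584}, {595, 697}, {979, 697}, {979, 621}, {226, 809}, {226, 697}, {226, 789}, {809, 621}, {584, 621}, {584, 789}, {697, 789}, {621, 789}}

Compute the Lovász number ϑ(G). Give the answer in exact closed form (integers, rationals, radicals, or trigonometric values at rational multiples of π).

deg(979) = 6; N(979) = {930, 522, 827, 595, 697, 621}.
N(226) = {471, 930, 522, 809, 697, 789}, |N(226)| = 6.
N(584) = {471, 930, 164, 595, 621, 789}, |N(584)| = 6.
Vertex 187 has 6 neighbors: 471, 827, 164, 809, 697, 621.
6-regular, N=15; Kneser-type, 2-subsets of [6].
A has 3 distinct eigenvalues ≈ [6.0, 1.0, -3.0].
λ_max=6, λ_min=-3; ϑ = −15·λ_min/(λ_max−λ_min) = 5.
= 5.0000000… (decimal).

5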